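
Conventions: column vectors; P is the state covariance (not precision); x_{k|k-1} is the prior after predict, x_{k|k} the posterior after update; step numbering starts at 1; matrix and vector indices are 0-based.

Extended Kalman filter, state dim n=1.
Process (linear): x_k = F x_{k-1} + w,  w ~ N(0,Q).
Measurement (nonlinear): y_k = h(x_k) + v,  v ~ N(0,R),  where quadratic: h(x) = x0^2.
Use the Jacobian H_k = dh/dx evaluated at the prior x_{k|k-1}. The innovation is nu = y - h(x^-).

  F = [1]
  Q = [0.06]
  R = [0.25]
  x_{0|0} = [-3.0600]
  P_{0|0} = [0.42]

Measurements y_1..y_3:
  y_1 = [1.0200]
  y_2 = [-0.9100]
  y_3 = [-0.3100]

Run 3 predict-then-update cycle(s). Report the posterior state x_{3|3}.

step 1: x^-=[-3.0600]  P^-=[0.4800]  H_jac=[-6.1200]  S=[18.2281]  K=[-0.1612]  nu=[-8.3436]  x^+=[-1.7154]  P^+=[0.0066]
step 2: x^-=[-1.7154]  P^-=[0.0666]  H_jac=[-3.4307]  S=[1.0337]  K=[-0.2210]  nu=[-3.8525]  x^+=[-0.8640]  P^+=[0.0161]
step 3: x^-=[-0.8640]  P^-=[0.0761]  H_jac=[-1.7280]  S=[0.4773]  K=[-0.2756]  nu=[-1.0565]  x^+=[-0.5729]  P^+=[0.0399]

x_post = [-0.5729]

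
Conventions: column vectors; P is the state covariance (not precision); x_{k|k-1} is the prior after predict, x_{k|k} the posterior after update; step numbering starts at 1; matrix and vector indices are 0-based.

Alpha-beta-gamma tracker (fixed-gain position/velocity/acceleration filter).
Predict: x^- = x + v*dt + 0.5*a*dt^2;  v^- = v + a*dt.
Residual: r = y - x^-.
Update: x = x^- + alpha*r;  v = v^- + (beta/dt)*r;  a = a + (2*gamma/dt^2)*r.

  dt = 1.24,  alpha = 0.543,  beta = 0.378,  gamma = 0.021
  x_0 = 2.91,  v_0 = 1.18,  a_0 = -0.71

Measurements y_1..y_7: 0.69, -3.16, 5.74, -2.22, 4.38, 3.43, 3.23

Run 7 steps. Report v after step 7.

v_post = 0.3742

step 1: x_pred=3.8274  r=-3.1374  x^+=2.1238  v^+=-0.6568  a^+=-0.7957
step 2: x_pred=0.6976  r=-3.8576  x^+=-1.3971  v^+=-2.8194  a^+=-0.9011
step 3: x_pred=-5.5859  r=11.3259  x^+=0.5641  v^+=-0.4842  a^+=-0.5917
step 4: x_pred=-0.4912  r=-1.7288  x^+=-1.4299  v^+=-1.7449  a^+=-0.6389
step 5: x_pred=-4.0848  r=8.4648  x^+=0.5116  v^+=0.0432  a^+=-0.4077
step 6: x_pred=0.2518  r=3.1782  x^+=1.9776  v^+=0.5065  a^+=-0.3209
step 7: x_pred=2.3590  r=0.8710  x^+=2.8319  v^+=0.3742  a^+=-0.2971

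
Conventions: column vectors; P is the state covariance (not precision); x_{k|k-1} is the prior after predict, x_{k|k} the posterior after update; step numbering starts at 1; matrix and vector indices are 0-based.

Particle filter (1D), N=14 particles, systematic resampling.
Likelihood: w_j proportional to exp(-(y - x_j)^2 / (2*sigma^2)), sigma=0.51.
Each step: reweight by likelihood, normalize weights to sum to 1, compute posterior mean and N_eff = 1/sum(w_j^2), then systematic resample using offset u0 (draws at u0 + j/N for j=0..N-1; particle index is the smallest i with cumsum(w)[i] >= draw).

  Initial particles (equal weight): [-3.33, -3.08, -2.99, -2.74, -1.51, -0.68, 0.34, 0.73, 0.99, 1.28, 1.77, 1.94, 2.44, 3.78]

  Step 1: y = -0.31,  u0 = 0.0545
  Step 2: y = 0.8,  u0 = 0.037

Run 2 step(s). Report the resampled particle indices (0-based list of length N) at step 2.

step 1: w=[0.0000, 0.0000, 0.0000, 0.0000, 0.0434, 0.5311, 0.3067, 0.0864, 0.0268, 0.0054, 0.0002, 0.0000, 0.0000, 0.0000]  mean=-0.2255  Neff=2.5890  idx=[5, 5, 5, 5, 5, 5, 5, 5, 6, 6, 6, 6, 7, 8]
step 2: w=[0.0032, 0.0032, 0.0032, 0.0032, 0.0032, 0.0032, 0.0032, 0.0032, 0.1415, 0.1415, 0.1415, 0.1415, 0.2105, 0.1983]  mean=0.5253  Neff=6.1052  idx=[8, 8, 9, 9, 10, 10, 11, 11, 12, 12, 12, 13, 13, 13]

resampled_idx = [8, 8, 9, 9, 10, 10, 11, 11, 12, 12, 12, 13, 13, 13]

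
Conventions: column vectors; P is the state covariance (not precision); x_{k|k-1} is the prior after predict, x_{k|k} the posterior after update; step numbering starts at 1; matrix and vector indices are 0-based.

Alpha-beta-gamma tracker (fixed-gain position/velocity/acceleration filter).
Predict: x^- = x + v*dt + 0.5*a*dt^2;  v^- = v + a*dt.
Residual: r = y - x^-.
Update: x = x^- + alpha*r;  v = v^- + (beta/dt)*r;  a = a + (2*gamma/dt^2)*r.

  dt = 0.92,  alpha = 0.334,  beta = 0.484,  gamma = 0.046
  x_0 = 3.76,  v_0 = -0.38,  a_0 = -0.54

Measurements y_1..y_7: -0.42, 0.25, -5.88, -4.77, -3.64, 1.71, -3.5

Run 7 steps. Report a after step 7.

a_post = 0.9363

step 1: x_pred=3.1819  r=-3.6019  x^+=1.9788  v^+=-2.7717  a^+=-0.9315
step 2: x_pred=-0.9653  r=1.2153  x^+=-0.5594  v^+=-2.9893  a^+=-0.7994
step 3: x_pred=-3.6479  r=-2.2321  x^+=-4.3934  v^+=-4.8991  a^+=-1.0420
step 4: x_pred=-9.3415  r=4.5715  x^+=-7.8146  v^+=-3.4527  a^+=-0.5451
step 5: x_pred=-11.2218  r=7.5818  x^+=-8.6895  v^+=0.0345  a^+=0.2790
step 6: x_pred=-8.5397  r=10.2497  x^+=-5.1163  v^+=5.6834  a^+=1.3931
step 7: x_pred=0.7020  r=-4.2020  x^+=-0.7015  v^+=4.7544  a^+=0.9363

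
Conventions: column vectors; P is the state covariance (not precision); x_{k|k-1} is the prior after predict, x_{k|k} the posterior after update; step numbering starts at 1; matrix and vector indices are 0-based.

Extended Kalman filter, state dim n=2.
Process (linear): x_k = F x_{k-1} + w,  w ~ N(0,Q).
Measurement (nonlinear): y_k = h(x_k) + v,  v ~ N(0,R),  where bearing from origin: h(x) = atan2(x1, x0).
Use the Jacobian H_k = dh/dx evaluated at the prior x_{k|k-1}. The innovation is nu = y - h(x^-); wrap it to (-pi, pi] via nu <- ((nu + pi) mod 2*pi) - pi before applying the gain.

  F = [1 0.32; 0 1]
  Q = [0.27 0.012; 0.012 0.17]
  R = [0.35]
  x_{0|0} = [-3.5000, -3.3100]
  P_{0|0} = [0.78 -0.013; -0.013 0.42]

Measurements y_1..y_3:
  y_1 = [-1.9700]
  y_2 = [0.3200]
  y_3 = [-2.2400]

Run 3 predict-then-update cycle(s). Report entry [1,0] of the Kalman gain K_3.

K[1,0] = -0.1619

step 1: x^-=[-4.5592, -3.3100]  P^-=[1.0847 0.1334; 0.1334 0.5900]  H_jac=[0.1043 -0.1436]  S=[0.3700]  K=[0.2539; -0.1915]  nu=[0.5436]  x^+=[-4.4212, -3.4141]  P^+=[1.0608 0.1514; 0.1514 0.5764]
step 2: x^-=[-5.5137, -3.4141]  P^-=[1.4867 0.3478; 0.3478 0.7464]  H_jac=[0.0812 -0.1311]  S=[0.3652]  K=[0.2056; -0.1906]  nu=[2.9072]  x^+=[-4.9160, -3.9683]  P^+=[1.4713 0.3622; 0.3622 0.7332]
step 3: x^-=[-6.1858, -3.9683]  P^-=[2.0482 0.6088; 0.6088 0.9032]  H_jac=[0.0735 -0.1145]  S=[0.3627]  K=[0.2227; -0.1619]  nu=[0.3312]  x^+=[-6.1120, -4.0219]  P^+=[2.0302 0.6218; 0.6218 0.8937]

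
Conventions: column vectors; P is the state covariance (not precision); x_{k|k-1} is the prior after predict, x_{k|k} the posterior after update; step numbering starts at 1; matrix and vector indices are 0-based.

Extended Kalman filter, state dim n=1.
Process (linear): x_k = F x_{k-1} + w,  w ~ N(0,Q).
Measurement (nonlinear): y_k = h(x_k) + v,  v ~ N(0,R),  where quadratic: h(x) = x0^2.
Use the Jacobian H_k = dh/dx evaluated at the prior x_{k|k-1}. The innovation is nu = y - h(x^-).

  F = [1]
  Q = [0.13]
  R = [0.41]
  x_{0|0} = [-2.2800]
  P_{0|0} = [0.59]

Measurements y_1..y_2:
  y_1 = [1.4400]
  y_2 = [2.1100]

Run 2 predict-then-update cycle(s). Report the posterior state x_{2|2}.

x_post = [-1.4588]

step 1: x^-=[-2.2800]  P^-=[0.7200]  H_jac=[-4.5600]  S=[15.3814]  K=[-0.2135]  nu=[-3.7584]  x^+=[-1.4778]  P^+=[0.0192]
step 2: x^-=[-1.4778]  P^-=[0.1492]  H_jac=[-2.9555]  S=[1.7132]  K=[-0.2574]  nu=[-0.0738]  x^+=[-1.4588]  P^+=[0.0357]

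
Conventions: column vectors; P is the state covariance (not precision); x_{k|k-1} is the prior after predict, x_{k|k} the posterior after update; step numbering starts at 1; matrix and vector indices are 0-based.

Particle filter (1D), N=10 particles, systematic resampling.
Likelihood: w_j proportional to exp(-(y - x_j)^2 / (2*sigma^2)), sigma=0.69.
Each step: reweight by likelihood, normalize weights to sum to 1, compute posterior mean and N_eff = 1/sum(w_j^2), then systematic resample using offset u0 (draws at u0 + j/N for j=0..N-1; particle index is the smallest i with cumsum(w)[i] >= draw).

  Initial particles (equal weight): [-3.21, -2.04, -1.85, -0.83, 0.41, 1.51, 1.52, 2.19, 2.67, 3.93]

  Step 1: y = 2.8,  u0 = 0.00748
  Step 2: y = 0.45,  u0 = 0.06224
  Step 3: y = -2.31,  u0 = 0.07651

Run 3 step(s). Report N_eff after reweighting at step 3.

step 1: w=[0.0000, 0.0000, 0.0000, 0.0000, 0.0011, 0.0765, 0.0786, 0.2972, 0.4316, 0.1149]  mean=2.4905  Neff=3.3347  idx=[5, 6, 7, 7, 7, 8, 8, 8, 8, 9]
step 2: w=[0.4069, 0.3979, 0.0551, 0.0551, 0.0551, 0.0075, 0.0075, 0.0075, 0.0075, 0.0000]  mean=1.6611  Neff=3.0011  idx=[0, 0, 0, 0, 1, 1, 1, 1, 3, 4]
step 3: w=[0.1299, 0.1299, 0.1299, 0.1299, 0.1199, 0.1199, 0.1199, 0.1199, 0.0003, 0.0003]  mean=1.5153  Neff=7.9980  idx=[0, 1, 2, 2, 3, 4, 5, 6, 6, 7]

N_eff = 7.9980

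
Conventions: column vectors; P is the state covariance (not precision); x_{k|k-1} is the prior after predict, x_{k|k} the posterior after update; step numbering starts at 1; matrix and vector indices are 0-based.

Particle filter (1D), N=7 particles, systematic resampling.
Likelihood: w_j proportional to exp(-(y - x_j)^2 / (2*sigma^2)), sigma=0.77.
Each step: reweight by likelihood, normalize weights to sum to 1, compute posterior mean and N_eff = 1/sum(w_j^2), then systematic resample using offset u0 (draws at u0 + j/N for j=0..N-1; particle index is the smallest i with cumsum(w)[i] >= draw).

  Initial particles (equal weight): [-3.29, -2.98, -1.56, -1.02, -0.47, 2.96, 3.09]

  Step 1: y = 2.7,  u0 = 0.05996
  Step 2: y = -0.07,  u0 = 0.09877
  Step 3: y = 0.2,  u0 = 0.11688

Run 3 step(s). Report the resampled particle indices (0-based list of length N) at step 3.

step 1: w=[0.0000, 0.0000, 0.0000, 0.0000, 0.0001, 0.5177, 0.4821]  mean=3.0223  Neff=1.9979  idx=[5, 5, 5, 5, 6, 6, 6]
step 2: w=[0.1811, 0.1811, 0.1811, 0.1811, 0.0919, 0.0919, 0.0919]  mean=2.9958  Neff=6.3896  idx=[0, 1, 2, 2, 3, 4, 6]
step 3: w=[0.1646, 0.1646, 0.1646, 0.1646, 0.1646, 0.0886, 0.0886]  mean=2.9830  Neff=6.6179  idx=[0, 1, 2, 3, 4, 5, 6]

resampled_idx = [0, 1, 2, 3, 4, 5, 6]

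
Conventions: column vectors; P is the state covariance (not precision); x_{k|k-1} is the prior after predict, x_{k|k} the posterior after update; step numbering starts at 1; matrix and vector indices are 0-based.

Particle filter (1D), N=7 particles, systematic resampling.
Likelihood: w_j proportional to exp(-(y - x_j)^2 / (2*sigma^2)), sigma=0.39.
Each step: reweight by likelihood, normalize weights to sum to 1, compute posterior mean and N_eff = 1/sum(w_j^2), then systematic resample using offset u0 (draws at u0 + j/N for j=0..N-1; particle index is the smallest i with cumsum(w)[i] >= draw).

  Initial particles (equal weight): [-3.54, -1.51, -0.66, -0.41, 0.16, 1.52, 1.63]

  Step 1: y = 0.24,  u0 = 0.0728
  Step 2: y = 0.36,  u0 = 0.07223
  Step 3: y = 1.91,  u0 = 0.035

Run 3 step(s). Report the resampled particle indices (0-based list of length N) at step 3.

step 1: w=[0.0000, 0.0000, 0.0535, 0.1911, 0.7505, 0.0035, 0.0013]  mean=0.0139  Neff=1.6592  idx=[3, 3, 4, 4, 4, 4, 4]
step 2: w=[0.0305, 0.0305, 0.1878, 0.1878, 0.1878, 0.1878, 0.1878]  mean=0.1252  Neff=5.6116  idx=[2, 2, 3, 4, 5, 5, 6]
step 3: w=[0.1429, 0.1429, 0.1429, 0.1429, 0.1429, 0.1429, 0.1429]  mean=0.1600  Neff=7.0000  idx=[0, 1, 2, 3, 4, 5, 6]

resampled_idx = [0, 1, 2, 3, 4, 5, 6]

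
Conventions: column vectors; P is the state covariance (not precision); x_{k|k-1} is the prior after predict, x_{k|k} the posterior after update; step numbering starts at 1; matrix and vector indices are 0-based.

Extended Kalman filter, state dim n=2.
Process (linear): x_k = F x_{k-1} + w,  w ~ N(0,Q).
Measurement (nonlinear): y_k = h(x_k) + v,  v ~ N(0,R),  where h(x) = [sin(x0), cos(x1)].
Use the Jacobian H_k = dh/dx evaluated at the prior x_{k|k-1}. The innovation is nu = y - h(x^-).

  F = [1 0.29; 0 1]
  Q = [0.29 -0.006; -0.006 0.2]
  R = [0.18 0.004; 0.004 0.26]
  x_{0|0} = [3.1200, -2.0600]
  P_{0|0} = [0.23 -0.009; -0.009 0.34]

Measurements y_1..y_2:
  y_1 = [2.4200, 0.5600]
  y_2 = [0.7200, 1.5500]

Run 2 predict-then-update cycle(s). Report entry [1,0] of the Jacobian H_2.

H_jac[1,0] = 0.0000

step 1: x^-=[2.5226, -2.0600]  P^-=[0.5434 0.0836; 0.0836 0.5400]  H_jac=[-0.8145 0.0000; 0.0000 0.8827]  S=[0.5404 -0.0561; -0.0561 0.6808]  K=[-0.8146 0.0413; -0.0538 0.6958]  nu=[1.8398, 1.0299]  x^+=[1.0664, -1.4423]  P^+=[0.1798 0.0085; 0.0085 0.2047]
step 2: x^-=[0.6482, -1.4423]  P^-=[0.4919 0.0618; 0.0618 0.4047]  H_jac=[0.7972 0.0000; 0.0000 0.9918]  S=[0.4926 0.0529; 0.0529 0.6581]  K=[0.7929 0.0295; 0.0349 0.6071]  nu=[0.1163, 1.4219]  x^+=[0.7822, -0.5750]  P^+=[0.1792 0.0109; 0.0109 0.1593]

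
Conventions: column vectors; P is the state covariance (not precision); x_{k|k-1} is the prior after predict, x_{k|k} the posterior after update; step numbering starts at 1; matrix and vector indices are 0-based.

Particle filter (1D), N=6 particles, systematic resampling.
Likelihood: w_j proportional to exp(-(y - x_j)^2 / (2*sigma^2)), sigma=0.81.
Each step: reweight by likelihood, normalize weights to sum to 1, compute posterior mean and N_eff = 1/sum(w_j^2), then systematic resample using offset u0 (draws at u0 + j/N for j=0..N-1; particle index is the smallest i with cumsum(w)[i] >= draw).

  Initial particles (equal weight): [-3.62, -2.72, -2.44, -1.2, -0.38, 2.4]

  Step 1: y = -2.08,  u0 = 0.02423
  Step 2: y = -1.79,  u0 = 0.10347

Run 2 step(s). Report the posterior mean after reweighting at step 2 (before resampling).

post_mean = -2.2689

step 1: w=[0.0665, 0.2967, 0.3673, 0.2247, 0.0448, 0.0000]  mean=-2.2306  Neff=3.5735  idx=[0, 1, 1, 2, 2, 3]
step 2: w=[0.0234, 0.1554, 0.1554, 0.2177, 0.2177, 0.2304]  mean=-2.2689  Neff=5.0835  idx=[1, 2, 3, 4, 5, 5]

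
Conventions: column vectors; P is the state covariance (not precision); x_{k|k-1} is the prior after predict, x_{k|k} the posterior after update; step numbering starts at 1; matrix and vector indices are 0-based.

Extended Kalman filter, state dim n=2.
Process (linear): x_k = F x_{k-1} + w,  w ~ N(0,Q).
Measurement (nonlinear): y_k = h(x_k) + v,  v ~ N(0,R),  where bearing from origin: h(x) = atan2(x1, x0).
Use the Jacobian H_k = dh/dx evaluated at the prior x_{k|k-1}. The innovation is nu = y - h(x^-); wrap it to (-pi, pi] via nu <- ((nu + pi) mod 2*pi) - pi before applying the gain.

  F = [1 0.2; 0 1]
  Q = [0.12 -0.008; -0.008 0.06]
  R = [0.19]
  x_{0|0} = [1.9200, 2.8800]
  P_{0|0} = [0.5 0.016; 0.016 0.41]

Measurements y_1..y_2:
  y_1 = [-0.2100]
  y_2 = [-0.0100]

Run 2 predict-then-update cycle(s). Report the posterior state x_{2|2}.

x_post = [3.7472, 2.3761]

step 1: x^-=[2.4960, 2.8800]  P^-=[0.6428 0.0900; 0.0900 0.4700]  H_jac=[-0.1983 0.1718]  S=[0.2230]  K=[-0.5022; 0.2821]  nu=[-1.0667]  x^+=[3.0317, 2.5790]  P^+=[0.5866 0.1216; 0.1216 0.4522]
step 2: x^-=[3.5475, 2.5790]  P^-=[0.7733 0.2040; 0.2040 0.5122]  H_jac=[-0.1341 0.1844]  S=[0.2112]  K=[-0.3127; 0.3177]  nu=[-0.6386]  x^+=[3.7472, 2.3761]  P^+=[0.7526 0.2250; 0.2250 0.4909]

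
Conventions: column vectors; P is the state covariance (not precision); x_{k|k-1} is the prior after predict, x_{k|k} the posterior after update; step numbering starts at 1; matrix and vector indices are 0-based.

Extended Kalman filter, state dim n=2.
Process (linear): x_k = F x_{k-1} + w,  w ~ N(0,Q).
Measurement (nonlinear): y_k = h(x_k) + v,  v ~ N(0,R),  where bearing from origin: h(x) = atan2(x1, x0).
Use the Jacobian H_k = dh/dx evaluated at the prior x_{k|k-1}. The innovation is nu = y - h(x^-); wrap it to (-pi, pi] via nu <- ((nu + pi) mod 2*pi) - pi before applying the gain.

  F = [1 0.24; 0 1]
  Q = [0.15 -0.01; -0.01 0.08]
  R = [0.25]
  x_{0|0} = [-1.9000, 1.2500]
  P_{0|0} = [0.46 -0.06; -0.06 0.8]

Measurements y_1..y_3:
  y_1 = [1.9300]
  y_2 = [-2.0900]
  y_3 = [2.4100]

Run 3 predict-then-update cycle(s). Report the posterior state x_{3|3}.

step 1: x^-=[-1.6000, 1.2500]  P^-=[0.6273 0.1220; 0.1220 0.8800]  H_jac=[-0.3032 -0.3881]  S=[0.4689]  K=[-0.5066; -0.8072]  nu=[-0.5484]  x^+=[-1.3222, 1.6927]  P^+=[0.5069 -0.0698; -0.0698 0.5744]
step 2: x^-=[-0.9160, 1.6927]  P^-=[0.6566 0.0581; 0.0581 0.6544]  H_jac=[-0.4570 -0.2473]  S=[0.4403]  K=[-0.7141; -0.4279]  nu=[2.1264]  x^+=[-2.4345, 0.7828]  P^+=[0.4320 -0.0764; -0.0764 0.5738]
step 3: x^-=[-2.2466, 0.7828]  P^-=[0.5784 0.0513; 0.0513 0.6538]  H_jac=[-0.1383 -0.3969]  S=[0.3697]  K=[-0.2714; -0.7212]  nu=[-0.3963]  x^+=[-2.1390, 1.0686]  P^+=[0.5512 -0.0211; -0.0211 0.4616]

x_post = [-2.1390, 1.0686]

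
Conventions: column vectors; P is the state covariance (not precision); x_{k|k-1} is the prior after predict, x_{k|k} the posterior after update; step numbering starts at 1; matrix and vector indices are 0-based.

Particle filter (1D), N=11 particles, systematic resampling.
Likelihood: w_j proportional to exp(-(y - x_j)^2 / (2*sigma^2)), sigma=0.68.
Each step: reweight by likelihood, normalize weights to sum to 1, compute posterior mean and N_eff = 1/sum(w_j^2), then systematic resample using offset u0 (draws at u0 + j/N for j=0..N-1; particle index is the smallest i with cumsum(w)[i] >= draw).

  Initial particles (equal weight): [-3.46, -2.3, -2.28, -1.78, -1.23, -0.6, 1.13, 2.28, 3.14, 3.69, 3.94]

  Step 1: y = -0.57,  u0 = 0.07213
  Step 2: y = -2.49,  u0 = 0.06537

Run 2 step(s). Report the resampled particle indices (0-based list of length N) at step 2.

resampled_idx = [0, 0, 0, 0, 1, 1, 2, 3, 3, 4, 8]

step 1: w=[0.0001, 0.0201, 0.0217, 0.1050, 0.3194, 0.5111, 0.0225, 0.0001, 0.0000, 0.0000, 0.0000]  mean=-0.9568  Neff=2.6617  idx=[3, 4, 4, 4, 4, 5, 5, 5, 5, 5, 6]
step 2: w=[0.4131, 0.1280, 0.1280, 0.1280, 0.1280, 0.0150, 0.0150, 0.0150, 0.0150, 0.0150, 0.0000]  mean=-1.4100  Neff=4.2137  idx=[0, 0, 0, 0, 1, 1, 2, 3, 3, 4, 8]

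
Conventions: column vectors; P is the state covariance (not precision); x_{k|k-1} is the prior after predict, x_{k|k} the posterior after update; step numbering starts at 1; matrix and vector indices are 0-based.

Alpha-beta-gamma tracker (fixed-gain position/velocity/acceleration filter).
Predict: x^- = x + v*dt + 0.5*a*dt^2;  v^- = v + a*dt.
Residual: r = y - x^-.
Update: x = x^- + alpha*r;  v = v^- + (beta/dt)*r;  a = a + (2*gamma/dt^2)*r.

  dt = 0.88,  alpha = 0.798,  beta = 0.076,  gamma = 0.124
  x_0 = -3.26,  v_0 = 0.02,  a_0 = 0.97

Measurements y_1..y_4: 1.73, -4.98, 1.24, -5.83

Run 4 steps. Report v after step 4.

v_post = 2.6351

step 1: x_pred=-2.8668  r=4.5968  x^+=0.8014  v^+=1.2706  a^+=2.4421
step 2: x_pred=2.8652  r=-7.8452  x^+=-3.3953  v^+=2.7421  a^+=-0.0703
step 3: x_pred=-1.0094  r=2.2494  x^+=0.7856  v^+=2.8746  a^+=0.6501
step 4: x_pred=3.5669  r=-9.3969  x^+=-3.9318  v^+=2.6351  a^+=-2.3593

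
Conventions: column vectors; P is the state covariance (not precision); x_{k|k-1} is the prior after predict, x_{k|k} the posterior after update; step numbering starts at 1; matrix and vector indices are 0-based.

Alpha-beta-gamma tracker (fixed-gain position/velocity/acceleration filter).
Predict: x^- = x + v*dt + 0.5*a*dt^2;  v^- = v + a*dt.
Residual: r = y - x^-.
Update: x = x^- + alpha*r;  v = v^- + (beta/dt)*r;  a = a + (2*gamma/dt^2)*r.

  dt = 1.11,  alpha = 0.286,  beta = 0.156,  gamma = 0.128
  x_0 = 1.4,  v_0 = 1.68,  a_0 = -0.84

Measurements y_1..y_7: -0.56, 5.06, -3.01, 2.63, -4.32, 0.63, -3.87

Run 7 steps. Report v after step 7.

step 1: x_pred=2.7473  r=-3.3073  x^+=1.8014  v^+=0.2828  a^+=-1.5272
step 2: x_pred=1.1745  r=3.8855  x^+=2.2858  v^+=-0.8663  a^+=-0.7199
step 3: x_pred=0.8807  r=-3.8907  x^+=-0.2321  v^+=-2.2122  a^+=-1.5283
step 4: x_pred=-3.6290  r=6.2590  x^+=-1.8390  v^+=-3.0289  a^+=-0.2278
step 5: x_pred=-5.3413  r=1.0213  x^+=-5.0492  v^+=-3.1382  a^+=-0.0156
step 6: x_pred=-8.5422  r=9.1722  x^+=-5.9189  v^+=-1.8664  a^+=1.8902
step 7: x_pred=-6.8262  r=2.9562  x^+=-5.9807  v^+=0.6472  a^+=2.5044

v_post = 0.6472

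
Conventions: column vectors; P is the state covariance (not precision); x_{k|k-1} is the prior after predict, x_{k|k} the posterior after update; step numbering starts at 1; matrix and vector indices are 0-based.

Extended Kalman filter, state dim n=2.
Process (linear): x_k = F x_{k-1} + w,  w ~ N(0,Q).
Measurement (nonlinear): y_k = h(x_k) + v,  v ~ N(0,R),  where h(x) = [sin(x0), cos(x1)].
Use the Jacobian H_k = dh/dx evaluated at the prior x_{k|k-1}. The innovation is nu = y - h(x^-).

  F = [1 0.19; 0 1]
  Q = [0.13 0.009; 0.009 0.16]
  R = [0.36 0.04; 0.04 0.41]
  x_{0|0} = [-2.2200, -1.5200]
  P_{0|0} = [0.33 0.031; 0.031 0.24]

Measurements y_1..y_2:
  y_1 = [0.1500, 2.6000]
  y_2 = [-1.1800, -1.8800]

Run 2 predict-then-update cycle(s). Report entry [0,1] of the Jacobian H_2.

step 1: x^-=[-2.5088, -1.5200]  P^-=[0.4804 0.0856; 0.0856 0.4000]  H_jac=[-0.8064 0.0000; 0.0000 0.9987]  S=[0.6724 -0.0289; -0.0289 0.8090]  K=[-0.5725 0.0852; -0.0815 0.4909]  nu=[0.7414, 2.5492]  x^+=[-2.7161, -0.3290]  P^+=[0.2514 0.0120; 0.0120 0.1983]
step 2: x^-=[-2.7786, -0.3290]  P^-=[0.3931 0.0587; 0.0587 0.3583]  H_jac=[-0.9348 0.0000; 0.0000 0.3231]  S=[0.7035 0.0223; 0.0223 0.4474]  K=[-0.5245 0.0685; -0.0863 0.2630]  nu=[-0.8249, -2.8264]  x^+=[-2.5395, -1.0012]  P^+=[0.1991 0.0220; 0.0220 0.3231]

H_jac[0,1] = 0.0000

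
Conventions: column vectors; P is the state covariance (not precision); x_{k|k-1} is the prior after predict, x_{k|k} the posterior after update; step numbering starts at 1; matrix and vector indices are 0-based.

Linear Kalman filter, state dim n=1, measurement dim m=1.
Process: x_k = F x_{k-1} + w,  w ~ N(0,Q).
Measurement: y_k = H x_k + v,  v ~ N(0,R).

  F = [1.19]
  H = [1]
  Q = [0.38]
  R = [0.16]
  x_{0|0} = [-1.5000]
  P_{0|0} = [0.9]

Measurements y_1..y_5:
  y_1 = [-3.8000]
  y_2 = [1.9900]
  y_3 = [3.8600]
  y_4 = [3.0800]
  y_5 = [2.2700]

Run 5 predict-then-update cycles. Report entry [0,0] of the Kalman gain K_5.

step 1: x^-=[-1.7850]  P^-=[1.6545]  S=[1.8145]  K=[0.9118]  nu=[-2.0150]  x^+=[-3.6223]  P^+=[0.1459]
step 2: x^-=[-4.3106]  P^-=[0.5866]  S=[0.7466]  K=[0.7857]  nu=[6.3006]  x^+=[0.6398]  P^+=[0.1257]
step 3: x^-=[0.7613]  P^-=[0.5580]  S=[0.7180]  K=[0.7772]  nu=[3.0987]  x^+=[3.1695]  P^+=[0.1243]
step 4: x^-=[3.7717]  P^-=[0.5561]  S=[0.7161]  K=[0.7766]  nu=[-0.6917]  x^+=[3.2346]  P^+=[0.1243]
step 5: x^-=[3.8491]  P^-=[0.5560]  S=[0.7160]  K=[0.7765]  nu=[-1.5791]  x^+=[2.6229]  P^+=[0.1242]

K[0,0] = 0.7765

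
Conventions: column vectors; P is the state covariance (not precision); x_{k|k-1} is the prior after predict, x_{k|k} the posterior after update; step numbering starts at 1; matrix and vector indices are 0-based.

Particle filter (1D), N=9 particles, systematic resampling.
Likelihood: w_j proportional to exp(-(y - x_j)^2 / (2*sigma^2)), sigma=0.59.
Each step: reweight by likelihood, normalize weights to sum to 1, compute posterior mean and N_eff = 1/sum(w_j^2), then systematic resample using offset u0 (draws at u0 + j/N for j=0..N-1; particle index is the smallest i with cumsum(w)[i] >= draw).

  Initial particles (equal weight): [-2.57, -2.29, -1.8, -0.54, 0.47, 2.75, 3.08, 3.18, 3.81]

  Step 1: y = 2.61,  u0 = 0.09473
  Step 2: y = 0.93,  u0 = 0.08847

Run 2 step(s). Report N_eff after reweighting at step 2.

step 1: w=[0.0000, 0.0000, 0.0000, 0.0000, 0.0006, 0.3960, 0.2966, 0.2554, 0.0515]  mean=3.0110  Neff=3.1986  idx=[5, 5, 5, 6, 6, 6, 7, 7, 8]
step 2: w=[0.2763, 0.2763, 0.2763, 0.0421, 0.0421, 0.0421, 0.0224, 0.0224, 0.0002]  mean=2.8111  Neff=4.2501  idx=[0, 0, 1, 1, 1, 2, 2, 3, 6]

N_eff = 4.2501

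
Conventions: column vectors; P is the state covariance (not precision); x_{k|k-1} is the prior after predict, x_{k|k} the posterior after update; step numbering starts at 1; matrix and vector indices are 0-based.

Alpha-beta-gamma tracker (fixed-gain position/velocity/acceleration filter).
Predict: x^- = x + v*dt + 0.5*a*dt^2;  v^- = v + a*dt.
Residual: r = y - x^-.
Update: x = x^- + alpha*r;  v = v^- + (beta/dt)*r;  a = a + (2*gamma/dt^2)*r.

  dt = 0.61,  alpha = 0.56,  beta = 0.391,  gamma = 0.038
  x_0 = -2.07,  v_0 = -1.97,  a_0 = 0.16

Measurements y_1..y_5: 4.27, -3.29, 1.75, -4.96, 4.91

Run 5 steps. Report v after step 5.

v_post = 2.7261

step 1: x_pred=-3.2419  r=7.5119  x^+=0.9647  v^+=2.9426  a^+=1.6943
step 2: x_pred=3.0750  r=-6.3650  x^+=-0.4894  v^+=-0.1037  a^+=0.3943
step 3: x_pred=-0.4793  r=2.2293  x^+=0.7691  v^+=1.5658  a^+=0.8496
step 4: x_pred=1.8823  r=-6.8423  x^+=-1.9494  v^+=-2.3018  a^+=-0.5479
step 5: x_pred=-3.4554  r=8.3654  x^+=1.2292  v^+=2.7261  a^+=1.1607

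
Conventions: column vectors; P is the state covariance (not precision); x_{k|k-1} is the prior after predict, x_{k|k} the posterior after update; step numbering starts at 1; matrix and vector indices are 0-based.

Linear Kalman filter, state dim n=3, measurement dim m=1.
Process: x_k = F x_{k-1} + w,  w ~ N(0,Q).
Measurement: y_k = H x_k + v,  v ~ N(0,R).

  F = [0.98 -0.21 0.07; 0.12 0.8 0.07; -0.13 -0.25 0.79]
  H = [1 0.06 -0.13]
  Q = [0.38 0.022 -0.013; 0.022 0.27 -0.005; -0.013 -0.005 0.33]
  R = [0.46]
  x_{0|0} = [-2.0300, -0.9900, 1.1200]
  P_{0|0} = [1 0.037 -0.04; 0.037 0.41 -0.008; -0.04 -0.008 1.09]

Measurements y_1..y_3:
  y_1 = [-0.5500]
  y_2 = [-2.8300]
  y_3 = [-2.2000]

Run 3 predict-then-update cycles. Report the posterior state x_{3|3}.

step 1: x^-=[-1.7031, -0.9572, 1.3962]  P^-=[1.3433 0.1007 -0.0958; 0.1007 0.5577 -0.0556; -0.0958 -0.0556 1.0666]  S=[1.8612]  K=[0.7317; 0.0760; -0.1278]  nu=[1.3920]  x^+=[-0.6846, -0.8514, 1.2184]  P^+=[0.3469 -0.0027 0.0782; -0.0027 0.5469 -0.0376; 0.0782 -0.0376 1.0362]
step 2: x^-=[-0.4068, -0.6780, 1.2644]  P^-=[0.7553 -0.0216 0.0961; -0.0216 0.6267 -0.0785; 0.0961 -0.0785 1.0153]  S=[1.2084]  K=[0.6137; 0.0217; -0.0336]  nu=[-2.2182]  x^+=[-1.7680, -0.7261, 1.3388]  P^+=[0.3003 -0.0377 0.1210; -0.0377 0.6261 -0.0776; 0.1210 -0.0776 1.0140]
step 3: x^-=[-1.4864, -0.6993, 1.4690]  P^-=[0.7354 -0.0654 0.1527; -0.0654 0.6661 -0.1111; 0.1527 -0.1111 1.0104]  S=[1.1690]  K=[0.6087; -0.0094; 0.0126]  nu=[-0.4806]  x^+=[-1.7790, -0.6948, 1.4630]  P^+=[0.3022 -0.0587 0.1438; -0.0587 0.6660 -0.1110; 0.1438 -0.1110 1.0102]

x_post = [-1.7790, -0.6948, 1.4630]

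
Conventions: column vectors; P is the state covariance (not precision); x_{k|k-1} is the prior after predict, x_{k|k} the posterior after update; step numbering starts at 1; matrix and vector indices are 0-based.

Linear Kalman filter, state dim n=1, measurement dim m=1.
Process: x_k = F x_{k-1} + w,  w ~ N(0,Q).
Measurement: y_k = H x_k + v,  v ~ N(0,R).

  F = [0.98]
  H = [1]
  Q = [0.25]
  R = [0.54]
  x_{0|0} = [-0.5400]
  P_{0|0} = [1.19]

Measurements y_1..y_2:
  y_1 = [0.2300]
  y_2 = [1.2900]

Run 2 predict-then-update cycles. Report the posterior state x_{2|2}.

step 1: x^-=[-0.5292]  P^-=[1.3929]  S=[1.9329]  K=[0.7206]  nu=[0.7592]  x^+=[0.0179]  P^+=[0.3891]
step 2: x^-=[0.0175]  P^-=[0.6237]  S=[1.1637]  K=[0.5360]  nu=[1.2725]  x^+=[0.6995]  P^+=[0.2894]

x_post = [0.6995]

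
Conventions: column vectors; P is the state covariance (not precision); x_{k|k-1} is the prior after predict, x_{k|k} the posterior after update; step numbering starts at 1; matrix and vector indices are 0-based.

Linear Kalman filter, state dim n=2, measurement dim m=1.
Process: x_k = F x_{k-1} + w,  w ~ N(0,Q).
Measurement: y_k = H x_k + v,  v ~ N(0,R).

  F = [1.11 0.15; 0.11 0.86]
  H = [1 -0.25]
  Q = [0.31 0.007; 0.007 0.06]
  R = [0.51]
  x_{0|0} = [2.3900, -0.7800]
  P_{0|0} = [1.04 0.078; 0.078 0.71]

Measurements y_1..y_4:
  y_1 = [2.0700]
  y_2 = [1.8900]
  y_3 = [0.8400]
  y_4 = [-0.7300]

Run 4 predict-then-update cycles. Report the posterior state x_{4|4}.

step 1: x^-=[2.5359, -0.4079]  P^-=[1.6333 0.3013; 0.3013 0.6125]  S=[2.0310]  K=[0.7671; 0.0730]  nu=[-0.5679]  x^+=[2.1003, -0.4493]  P^+=[0.4381 0.1876; 0.1876 0.6016]
step 2: x^-=[2.2639, -0.1554]  P^-=[0.9259 0.3203; 0.3203 0.5458]  S=[1.3098]  K=[0.6457; 0.1404]  nu=[-0.4127]  x^+=[1.9974, -0.2133]  P^+=[0.3797 0.2016; 0.2016 0.5200]
step 3: x^-=[2.1851, 0.0362]  P^-=[0.8567 0.3162; 0.3162 0.4873]  S=[1.2390]  K=[0.6276; 0.1569]  nu=[-1.3360]  x^+=[1.3466, -0.1734]  P^+=[0.3686 0.1942; 0.1942 0.4568]
step 4: x^-=[1.4687, -0.0010]  P^-=[0.8391 0.2995; 0.2995 0.4391]  S=[1.2268]  K=[0.6230; 0.1547]  nu=[-2.1989]  x^+=[0.0989, -0.3411]  P^+=[0.3630 0.1813; 0.1813 0.4097]

x_post = [0.0989, -0.3411]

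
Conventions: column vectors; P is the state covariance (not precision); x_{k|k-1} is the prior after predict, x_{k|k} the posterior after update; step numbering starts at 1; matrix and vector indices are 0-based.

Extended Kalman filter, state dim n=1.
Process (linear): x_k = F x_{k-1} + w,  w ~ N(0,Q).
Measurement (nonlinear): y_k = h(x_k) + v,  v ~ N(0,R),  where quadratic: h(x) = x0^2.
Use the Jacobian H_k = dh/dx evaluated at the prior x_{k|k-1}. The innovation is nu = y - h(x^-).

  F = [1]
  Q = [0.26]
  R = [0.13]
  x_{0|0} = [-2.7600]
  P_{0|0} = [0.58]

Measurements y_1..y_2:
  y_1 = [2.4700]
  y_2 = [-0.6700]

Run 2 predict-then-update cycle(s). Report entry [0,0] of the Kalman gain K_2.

step 1: x^-=[-2.7600]  P^-=[0.8400]  H_jac=[-5.5200]  S=[25.7251]  K=[-0.1802]  nu=[-5.1476]  x^+=[-1.8322]  P^+=[0.0042]
step 2: x^-=[-1.8322]  P^-=[0.2642]  H_jac=[-3.6644]  S=[3.6781]  K=[-0.2633]  nu=[-4.0269]  x^+=[-0.7721]  P^+=[0.0093]

K[0,0] = -0.2633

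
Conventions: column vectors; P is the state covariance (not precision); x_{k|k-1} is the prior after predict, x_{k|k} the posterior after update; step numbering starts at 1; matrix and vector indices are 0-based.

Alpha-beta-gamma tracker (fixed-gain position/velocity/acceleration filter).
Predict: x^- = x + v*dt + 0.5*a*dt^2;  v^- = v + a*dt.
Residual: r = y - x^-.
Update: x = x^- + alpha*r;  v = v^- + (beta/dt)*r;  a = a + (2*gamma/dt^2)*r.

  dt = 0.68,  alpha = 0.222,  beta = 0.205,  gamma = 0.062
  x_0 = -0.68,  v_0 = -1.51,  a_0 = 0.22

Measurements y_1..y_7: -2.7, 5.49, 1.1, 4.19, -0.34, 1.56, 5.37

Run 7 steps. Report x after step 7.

x_post = 8.3014

step 1: x_pred=-1.6559  r=-1.0441  x^+=-1.8877  v^+=-1.6752  a^+=-0.0600
step 2: x_pred=-3.0407  r=8.5307  x^+=-1.1469  v^+=0.8558  a^+=2.2277
step 3: x_pred=-0.0499  r=1.1499  x^+=0.2054  v^+=2.7173  a^+=2.5360
step 4: x_pred=2.6395  r=1.5505  x^+=2.9837  v^+=4.9092  a^+=2.9518
step 5: x_pred=7.0044  r=-7.3444  x^+=5.3739  v^+=4.7023  a^+=0.9823
step 6: x_pred=8.7986  r=-7.2386  x^+=7.1917  v^+=3.1881  a^+=-0.9589
step 7: x_pred=9.1379  r=-3.7679  x^+=8.3014  v^+=1.4001  a^+=-1.9693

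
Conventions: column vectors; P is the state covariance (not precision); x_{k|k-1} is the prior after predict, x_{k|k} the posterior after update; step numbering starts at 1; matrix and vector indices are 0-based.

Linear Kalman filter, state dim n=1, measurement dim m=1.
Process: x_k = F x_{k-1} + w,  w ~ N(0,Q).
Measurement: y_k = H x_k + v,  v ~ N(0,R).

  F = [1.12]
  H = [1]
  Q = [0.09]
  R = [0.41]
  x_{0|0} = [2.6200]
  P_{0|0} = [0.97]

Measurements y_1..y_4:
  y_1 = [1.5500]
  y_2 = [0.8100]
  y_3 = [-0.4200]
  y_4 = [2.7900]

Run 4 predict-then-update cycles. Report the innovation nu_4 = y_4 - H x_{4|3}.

innov = [2.0826]

step 1: x^-=[2.9344]  P^-=[1.3068]  S=[1.7168]  K=[0.7612]  nu=[-1.3844]  x^+=[1.8806]  P^+=[0.3121]
step 2: x^-=[2.1063]  P^-=[0.4815]  S=[0.8915]  K=[0.5401]  nu=[-1.2963]  x^+=[1.4062]  P^+=[0.2214]
step 3: x^-=[1.5749]  P^-=[0.3678]  S=[0.7778]  K=[0.4729]  nu=[-1.9949]  x^+=[0.6316]  P^+=[0.1939]
step 4: x^-=[0.7074]  P^-=[0.3332]  S=[0.7432]  K=[0.4483]  nu=[2.0826]  x^+=[1.6411]  P^+=[0.1838]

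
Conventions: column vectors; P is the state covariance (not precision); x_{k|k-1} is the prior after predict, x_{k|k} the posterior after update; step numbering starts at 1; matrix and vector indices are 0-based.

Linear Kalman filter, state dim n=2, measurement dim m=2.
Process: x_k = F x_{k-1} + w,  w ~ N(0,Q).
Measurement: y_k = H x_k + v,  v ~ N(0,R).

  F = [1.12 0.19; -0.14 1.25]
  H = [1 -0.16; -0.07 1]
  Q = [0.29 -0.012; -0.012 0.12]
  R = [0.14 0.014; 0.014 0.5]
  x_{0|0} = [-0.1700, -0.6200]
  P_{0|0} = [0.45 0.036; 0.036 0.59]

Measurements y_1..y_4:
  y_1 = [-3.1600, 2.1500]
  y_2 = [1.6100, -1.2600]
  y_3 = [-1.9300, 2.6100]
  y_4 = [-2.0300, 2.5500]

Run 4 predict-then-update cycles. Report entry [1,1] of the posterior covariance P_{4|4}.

step 1: x^-=[-0.3082, -0.7512]  P^-=[0.8911 0.1070; 0.1070 1.0381]  S=[1.0234 -0.1063; -0.1063 1.5275]  K=[0.8632 0.0893; 0.0124 0.6756]  nu=[-2.9720, 2.8796]  x^+=[-2.6167, 1.1573]  P^+=[0.1327 0.0660; 0.0660 0.3426]
step 2: x^-=[-2.7108, 1.8130]  P^-=[0.4969 0.1392; 0.1392 0.6348]  S=[0.6086 0.0184; 0.0184 1.1177]  K=[0.7774 0.0806; 0.0450 0.5585]  nu=[4.6108, -3.2627]  x^+=[0.6107, 0.1982]  P^+=[0.1195 0.0596; 0.0596 0.2840]
step 3: x^-=[0.7217, 0.1622]  P^-=[0.4755 0.1185; 0.1185 0.5453]  S=[0.5915 0.0133; 0.0133 1.0310]  K=[0.7701 0.0727; 0.0412 0.5203]  nu=[-2.6257, 2.4983]  x^+=[-1.1188, 1.3540]  P^+=[0.1177 0.0554; 0.0554 0.2646]
step 4: x^-=[-0.9958, 1.8492]  P^-=[0.4708 0.1085; 0.1085 0.5164]  S=[0.5893 0.0081; 0.0081 1.0035]  K=[0.7685 0.0690; 0.0369 0.5067]  nu=[-0.7383, 0.6311]  x^+=[-1.5196, 2.1417]  P^+=[0.1171 0.0535; 0.0535 0.2576]

P_post[1,1] = 0.2576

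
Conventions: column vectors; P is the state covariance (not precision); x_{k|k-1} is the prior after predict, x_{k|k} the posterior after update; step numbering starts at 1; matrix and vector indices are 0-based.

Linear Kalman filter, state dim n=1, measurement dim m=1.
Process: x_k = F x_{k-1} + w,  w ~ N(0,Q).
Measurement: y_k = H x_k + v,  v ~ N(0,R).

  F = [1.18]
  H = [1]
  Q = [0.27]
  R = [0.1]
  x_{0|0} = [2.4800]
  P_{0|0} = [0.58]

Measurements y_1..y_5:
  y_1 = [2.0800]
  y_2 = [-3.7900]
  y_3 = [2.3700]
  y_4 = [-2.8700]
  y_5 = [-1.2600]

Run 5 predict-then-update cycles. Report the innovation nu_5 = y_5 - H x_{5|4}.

step 1: x^-=[2.9264]  P^-=[1.0776]  S=[1.1776]  K=[0.9151]  nu=[-0.8464]  x^+=[2.1519]  P^+=[0.0915]
step 2: x^-=[2.5392]  P^-=[0.3974]  S=[0.4974]  K=[0.7990]  nu=[-6.3292]  x^+=[-2.5176]  P^+=[0.0799]
step 3: x^-=[-2.9707]  P^-=[0.3812]  S=[0.4812]  K=[0.7922]  nu=[5.3407]  x^+=[1.2602]  P^+=[0.0792]
step 4: x^-=[1.4871]  P^-=[0.3803]  S=[0.4803]  K=[0.7918]  nu=[-4.3571]  x^+=[-1.9629]  P^+=[0.0792]
step 5: x^-=[-2.3162]  P^-=[0.3803]  S=[0.4803]  K=[0.7918]  nu=[1.0562]  x^+=[-1.4799]  P^+=[0.0792]

innov = [1.0562]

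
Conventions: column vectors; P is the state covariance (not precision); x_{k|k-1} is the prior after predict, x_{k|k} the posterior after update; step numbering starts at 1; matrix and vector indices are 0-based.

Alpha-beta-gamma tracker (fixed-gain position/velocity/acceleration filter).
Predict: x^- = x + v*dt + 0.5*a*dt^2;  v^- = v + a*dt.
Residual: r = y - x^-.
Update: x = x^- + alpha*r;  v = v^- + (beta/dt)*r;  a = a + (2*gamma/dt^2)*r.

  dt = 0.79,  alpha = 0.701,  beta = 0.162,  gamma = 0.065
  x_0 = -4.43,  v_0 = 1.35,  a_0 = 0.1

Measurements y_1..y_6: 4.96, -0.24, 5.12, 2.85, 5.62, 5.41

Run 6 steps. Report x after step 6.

step 1: x_pred=-3.3323  r=8.2923  x^+=2.4806  v^+=3.1294  a^+=1.8273
step 2: x_pred=5.5231  r=-5.7631  x^+=1.4832  v^+=3.3912  a^+=0.6268
step 3: x_pred=4.3578  r=0.7622  x^+=4.8921  v^+=4.0427  a^+=0.7856
step 4: x_pred=8.3310  r=-5.4810  x^+=4.4888  v^+=3.5394  a^+=-0.3561
step 5: x_pred=7.1738  r=-1.5538  x^+=6.0846  v^+=2.9394  a^+=-0.6797
step 6: x_pred=8.1946  r=-2.7846  x^+=6.2426  v^+=1.8314  a^+=-1.2598

x_post = 6.2426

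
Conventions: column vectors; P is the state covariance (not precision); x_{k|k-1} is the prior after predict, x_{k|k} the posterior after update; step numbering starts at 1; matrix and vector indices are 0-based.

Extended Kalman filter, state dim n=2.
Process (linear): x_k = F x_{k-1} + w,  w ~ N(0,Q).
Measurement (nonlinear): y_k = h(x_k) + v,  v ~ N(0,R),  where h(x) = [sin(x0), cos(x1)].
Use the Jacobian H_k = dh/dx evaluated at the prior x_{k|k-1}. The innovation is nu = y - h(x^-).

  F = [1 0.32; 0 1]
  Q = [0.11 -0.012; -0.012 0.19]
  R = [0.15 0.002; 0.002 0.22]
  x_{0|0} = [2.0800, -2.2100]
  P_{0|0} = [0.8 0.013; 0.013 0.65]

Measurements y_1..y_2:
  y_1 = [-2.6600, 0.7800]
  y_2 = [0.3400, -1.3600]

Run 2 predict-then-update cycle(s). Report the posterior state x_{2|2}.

step 1: x^-=[1.3728, -2.2100]  P^-=[0.9849 0.2090; 0.2090 0.8400]  H_jac=[0.1967 0.0000; 0.0000 0.8026]  S=[0.1881 0.0350; 0.0350 0.7611]  K=[0.9974 0.1745; 0.0542 0.8833]  nu=[-3.6405, 1.3766]  x^+=[-2.0180, -1.1915]  P^+=[0.7624 0.0503; 0.0503 0.2423]
step 2: x^-=[-2.3993, -1.1915]  P^-=[0.9294 0.1159; 0.1159 0.4323]  H_jac=[-0.7369 0.0000; 0.0000 0.9289]  S=[0.6547 -0.0773; -0.0773 0.5930]  K=[-1.0407 0.0458; -0.0512 0.6705]  nu=[1.0160, -1.7303]  x^+=[-3.5359, -2.4036]  P^+=[0.2117 0.0086; 0.0086 0.1587]

x_post = [-3.5359, -2.4036]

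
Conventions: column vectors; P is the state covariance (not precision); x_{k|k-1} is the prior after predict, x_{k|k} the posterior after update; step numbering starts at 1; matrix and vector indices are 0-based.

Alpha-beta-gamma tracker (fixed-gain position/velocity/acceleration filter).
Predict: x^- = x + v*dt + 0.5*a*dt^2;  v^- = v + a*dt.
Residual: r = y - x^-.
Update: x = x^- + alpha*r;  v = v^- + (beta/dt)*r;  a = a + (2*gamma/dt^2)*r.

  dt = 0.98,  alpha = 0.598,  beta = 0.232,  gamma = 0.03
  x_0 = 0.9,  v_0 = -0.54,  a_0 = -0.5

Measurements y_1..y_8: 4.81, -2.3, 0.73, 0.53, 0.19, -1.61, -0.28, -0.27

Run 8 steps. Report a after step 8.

a_post = 0.1181

step 1: x_pred=0.1307  r=4.6793  x^+=2.9289  v^+=0.0778  a^+=-0.2077
step 2: x_pred=2.9054  r=-5.2054  x^+=-0.2074  v^+=-1.3581  a^+=-0.5329
step 3: x_pred=-1.7942  r=2.5242  x^+=-0.2847  v^+=-1.2827  a^+=-0.3752
step 4: x_pred=-1.7219  r=2.2519  x^+=-0.3753  v^+=-1.1173  a^+=-0.2345
step 5: x_pred=-1.5828  r=1.7728  x^+=-0.5227  v^+=-0.9274  a^+=-0.1237
step 6: x_pred=-1.4909  r=-0.1191  x^+=-1.5621  v^+=-1.0768  a^+=-0.1312
step 7: x_pred=-2.6804  r=2.4004  x^+=-1.2450  v^+=-0.6371  a^+=0.0188
step 8: x_pred=-1.8603  r=1.5903  x^+=-0.9093  v^+=-0.2422  a^+=0.1181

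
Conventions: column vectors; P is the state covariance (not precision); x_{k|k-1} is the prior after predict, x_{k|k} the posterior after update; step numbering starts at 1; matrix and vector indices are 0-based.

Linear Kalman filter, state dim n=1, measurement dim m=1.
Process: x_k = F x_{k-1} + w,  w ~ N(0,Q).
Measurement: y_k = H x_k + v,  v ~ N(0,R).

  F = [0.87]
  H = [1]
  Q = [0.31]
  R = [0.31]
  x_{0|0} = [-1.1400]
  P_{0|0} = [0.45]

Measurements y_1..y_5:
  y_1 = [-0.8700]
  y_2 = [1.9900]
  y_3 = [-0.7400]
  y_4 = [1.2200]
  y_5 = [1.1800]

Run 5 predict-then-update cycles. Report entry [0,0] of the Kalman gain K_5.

K[0,0] = 0.5915

step 1: x^-=[-0.9918]  P^-=[0.6506]  S=[0.9606]  K=[0.6773]  nu=[0.1218]  x^+=[-0.9093]  P^+=[0.2100]
step 2: x^-=[-0.7911]  P^-=[0.4689]  S=[0.7789]  K=[0.6020]  nu=[2.7811]  x^+=[0.8832]  P^+=[0.1866]
step 3: x^-=[0.7683]  P^-=[0.4513]  S=[0.7613]  K=[0.5928]  nu=[-1.5083]  x^+=[-0.1258]  P^+=[0.1838]
step 4: x^-=[-0.1094]  P^-=[0.4491]  S=[0.7591]  K=[0.5916]  nu=[1.3294]  x^+=[0.6771]  P^+=[0.1834]
step 5: x^-=[0.5891]  P^-=[0.4488]  S=[0.7588]  K=[0.5915]  nu=[0.5909]  x^+=[0.9386]  P^+=[0.1834]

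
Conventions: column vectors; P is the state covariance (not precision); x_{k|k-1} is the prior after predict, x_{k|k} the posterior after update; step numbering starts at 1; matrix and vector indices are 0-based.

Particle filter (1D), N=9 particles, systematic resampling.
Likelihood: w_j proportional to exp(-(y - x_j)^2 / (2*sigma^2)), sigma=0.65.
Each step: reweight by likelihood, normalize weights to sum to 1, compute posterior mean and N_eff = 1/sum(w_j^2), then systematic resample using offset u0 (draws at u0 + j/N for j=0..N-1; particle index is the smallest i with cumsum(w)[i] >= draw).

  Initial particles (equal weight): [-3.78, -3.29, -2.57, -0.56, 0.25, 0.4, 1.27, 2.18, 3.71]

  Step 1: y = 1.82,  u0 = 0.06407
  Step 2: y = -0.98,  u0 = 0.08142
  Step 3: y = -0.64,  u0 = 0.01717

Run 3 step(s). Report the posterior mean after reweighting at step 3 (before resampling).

step 1: w=[0.0000, 0.0000, 0.0000, 0.0007, 0.0315, 0.0535, 0.4067, 0.4991, 0.0085]  mean=1.6649  Neff=2.3898  idx=[5, 6, 6, 6, 7, 7, 7, 7, 7]
step 2: w=[0.9330, 0.0222, 0.0222, 0.0222, 0.0001, 0.0001, 0.0001, 0.0001, 0.0001]  mean=0.4586  Neff=1.1468  idx=[0, 0, 0, 0, 0, 0, 0, 0, 2]
step 3: w=[0.1243, 0.1243, 0.1243, 0.1243, 0.1243, 0.1243, 0.1243, 0.1243, 0.0060]  mean=0.4052  Neff=8.0939  idx=[0, 1, 1, 2, 3, 4, 5, 6, 7]

post_mean = 0.4052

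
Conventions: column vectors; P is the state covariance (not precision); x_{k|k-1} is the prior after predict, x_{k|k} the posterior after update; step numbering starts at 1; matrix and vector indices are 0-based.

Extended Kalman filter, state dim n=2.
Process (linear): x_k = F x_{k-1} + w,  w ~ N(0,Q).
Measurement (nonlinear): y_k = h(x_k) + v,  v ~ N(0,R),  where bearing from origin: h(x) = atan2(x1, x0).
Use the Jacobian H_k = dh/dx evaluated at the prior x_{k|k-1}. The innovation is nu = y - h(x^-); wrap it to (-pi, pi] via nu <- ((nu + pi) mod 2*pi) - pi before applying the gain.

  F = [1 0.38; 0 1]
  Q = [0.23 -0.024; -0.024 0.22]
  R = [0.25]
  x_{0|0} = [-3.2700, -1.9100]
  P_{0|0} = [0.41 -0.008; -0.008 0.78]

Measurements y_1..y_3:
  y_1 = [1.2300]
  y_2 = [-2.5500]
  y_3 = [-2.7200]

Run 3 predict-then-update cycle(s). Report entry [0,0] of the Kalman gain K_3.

K[0,0] = -0.3371

step 1: x^-=[-3.9958, -1.9100]  P^-=[0.7466 0.2644; 0.2644 1.0000]  H_jac=[0.0974 -0.2037]  S=[0.2881]  K=[0.0654; -0.6178]  nu=[-2.3575]  x^+=[-4.1499, -0.4536]  P^+=[0.7453 0.2760; 0.2760 0.8901]
step 2: x^-=[-4.3223, -0.4536]  P^-=[1.3136 0.5903; 0.5903 1.1101]  H_jac=[0.0240 -0.2288]  S=[0.3024]  K=[-0.3423; -0.7931]  nu=[0.4870]  x^+=[-4.4890, -0.8399]  P^+=[1.2782 0.5081; 0.5081 0.9198]
step 3: x^-=[-4.8082, -0.8399]  P^-=[2.0272 0.8337; 0.8337 1.1398]  H_jac=[0.0353 -0.2018]  S=[0.2871]  K=[-0.3371; -0.6989]  nu=[0.2487]  x^+=[-4.8920, -1.0137]  P^+=[1.9946 0.7660; 0.7660 0.9996]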